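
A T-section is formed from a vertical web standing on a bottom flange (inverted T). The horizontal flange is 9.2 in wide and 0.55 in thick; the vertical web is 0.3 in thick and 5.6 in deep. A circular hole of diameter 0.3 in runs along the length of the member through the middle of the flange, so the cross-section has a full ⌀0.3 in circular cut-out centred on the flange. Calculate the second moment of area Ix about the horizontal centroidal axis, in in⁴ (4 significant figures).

Decompose the section into non-overlapping parts with the origin at the bottom-left of its bounding rectangle.
Flange: 9.2 × 0.55, A = 5.06 in², y = 0.275 in, Ī = 0.127554 in⁴.
Web: 0.3 × 5.6, A = 1.68 in², y = 3.35 in, Ī = 4.3904 in⁴.
Hole (subtracted): ⌀0.3, A = 0.0706858 in², y = 0.275 in, Ī = 0.000397608 in⁴.
Centroid: ȳ = ΣA·y / ΣA = 1.04959 in.
Transfer each piece to the horizontal centroidal axis using Ī + A·d² with d = y − 1.04959:
  flange: d = -0.774592 in → contributes +3.16352 in⁴
  web: d = 2.30041 in → contributes +13.2808 in⁴
  hole: d = -0.774592 in → contributes −0.0428086 in⁴
Total I = 16.4015 in⁴.

Ix ≈ 16.40 in⁴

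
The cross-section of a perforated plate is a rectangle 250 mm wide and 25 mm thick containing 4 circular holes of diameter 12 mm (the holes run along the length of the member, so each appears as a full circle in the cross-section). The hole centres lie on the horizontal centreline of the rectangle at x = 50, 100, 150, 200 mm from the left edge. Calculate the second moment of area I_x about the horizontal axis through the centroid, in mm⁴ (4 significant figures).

Split into non-overlapping primitives; take the origin at the lower-left of the bounding box.
Plate: 250 × 25, A = 6 250 mm², y = 12.5 mm, Ī = 325 521 mm⁴.
Hole 1 (subtracted): ⌀12, A = 113.097 mm², y = 12.5 mm, Ī = 1017.88 mm⁴.
Hole 2 (subtracted): ⌀12, A = 113.097 mm², y = 12.5 mm, Ī = 1017.88 mm⁴.
Hole 3 (subtracted): ⌀12, A = 113.097 mm², y = 12.5 mm, Ī = 1017.88 mm⁴.
Hole 4 (subtracted): ⌀12, A = 113.097 mm², y = 12.5 mm, Ī = 1017.88 mm⁴.
By symmetry the centroid is at mid-height, ȳ = 12.5 mm.
All pieces are centred on the horizontal axis through the centroid, so I = ΣĪ (holes subtracted) = 321 449 mm⁴.

I_x ≈ 3.214 × 10⁵ mm⁴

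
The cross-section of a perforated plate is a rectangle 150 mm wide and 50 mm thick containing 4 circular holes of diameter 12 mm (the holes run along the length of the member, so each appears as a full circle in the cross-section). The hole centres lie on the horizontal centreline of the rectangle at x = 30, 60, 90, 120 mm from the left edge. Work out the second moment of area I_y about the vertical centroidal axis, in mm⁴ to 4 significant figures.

Break the section into simple shapes (no overlaps), measuring from the bottom-left corner of the bounding box.
Plate: 150 × 50, A = 7 500 mm², x = 75 mm, Ī = 14 062 500 mm⁴.
Hole 1 (subtracted): ⌀12, A = 113.097 mm², x = 30 mm, Ī = 1017.88 mm⁴.
Hole 2 (subtracted): ⌀12, A = 113.097 mm², x = 60 mm, Ī = 1017.88 mm⁴.
Hole 3 (subtracted): ⌀12, A = 113.097 mm², x = 90 mm, Ī = 1017.88 mm⁴.
Hole 4 (subtracted): ⌀12, A = 113.097 mm², x = 120 mm, Ī = 1017.88 mm⁴.
By symmetry the centroid is at mid-width, x̄ = 75 mm.
Transfer each piece to the vertical centroidal axis using Ī + A·d² with d = x − 75:
  plate: d = 0 mm → contributes +14 062 500 mm⁴
  hole 1: d = -45 mm → contributes −230 040 mm⁴
  hole 2: d = -15 mm → contributes −26464.8 mm⁴
  hole 3: d = 15 mm → contributes −26464.8 mm⁴
  hole 4: d = 45 mm → contributes −230 040 mm⁴
Total I = 13 549 490 mm⁴.

I_y ≈ 1.355 × 10⁷ mm⁴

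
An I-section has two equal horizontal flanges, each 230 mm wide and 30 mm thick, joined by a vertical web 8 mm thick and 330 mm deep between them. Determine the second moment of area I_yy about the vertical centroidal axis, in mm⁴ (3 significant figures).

Treat the section as a set of non-overlapping primitives; coordinates are from the bounding-box lower-left.
Bottom flange: 230 × 30, A = 6 900 mm², x = 115 mm, Ī = 30 417 500 mm⁴.
Web: 8 × 330, A = 2 640 mm², x = 115 mm, Ī = 14 080 mm⁴.
Top flange: 230 × 30, A = 6 900 mm², x = 115 mm, Ī = 30 417 500 mm⁴.
By symmetry the centroid is at mid-width, x̄ = 115 mm.
All pieces are centred on the vertical centroidal axis, so I = ΣĪ = 60 849 080 mm⁴.

I_yy ≈ 6.08 × 10⁷ mm⁴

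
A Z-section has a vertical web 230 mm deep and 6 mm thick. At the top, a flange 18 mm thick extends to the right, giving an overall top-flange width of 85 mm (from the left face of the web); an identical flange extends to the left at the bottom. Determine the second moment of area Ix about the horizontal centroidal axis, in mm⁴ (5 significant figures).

Ix ≈ 3.8115 × 10⁷ mm⁴

Treat the section as a set of non-overlapping primitives; coordinates are from the bounding-box lower-left.
Web: 6 × 230, A = 1 380 mm², y = 115 mm, Ī = 6 083 500 mm⁴.
Top flange (beyond web): 79 × 18, A = 1 422 mm², y = 221 mm, Ī = 38 394 mm⁴.
Bottom flange (beyond web): 79 × 18, A = 1 422 mm², y = 9 mm, Ī = 38 394 mm⁴.
Centroid: ȳ = ΣA·y / ΣA = 115 mm.
Transfer each piece to the horizontal centroidal axis using Ī + A·d² with d = y − 115:
  web: d = 0 mm → contributes +6 083 500 mm⁴
  top flange (beyond web): d = 106 mm → contributes +16 015 986 mm⁴
  bottom flange (beyond web): d = -106 mm → contributes +16 015 986 mm⁴
Total I = 38 115 472 mm⁴.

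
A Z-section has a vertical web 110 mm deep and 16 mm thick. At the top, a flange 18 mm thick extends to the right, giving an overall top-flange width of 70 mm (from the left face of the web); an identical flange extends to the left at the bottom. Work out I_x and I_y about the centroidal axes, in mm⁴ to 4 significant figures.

I_x ≈ 5.941 × 10⁶ mm⁴, I_y ≈ 2.891 × 10⁶ mm⁴

Treat the section as a set of non-overlapping primitives; coordinates are from the bounding-box lower-left.
Web: 16 × 110, A = 1 760 mm², y = 55 mm, Ī = 1 774 667 mm⁴.
Top flange (beyond web): 54 × 18, A = 972 mm², y = 101 mm, Ī = 26 244 mm⁴.
Bottom flange (beyond web): 54 × 18, A = 972 mm², y = 9 mm, Ī = 26 244 mm⁴.
Centroid: ȳ = ΣA·y / ΣA = 55 mm.
Transfer each piece to the centroidal x-axis using Ī + A·d² with d = y − 55:
  web: d = 0 mm → contributes +1 774 667 mm⁴
  top flange (beyond web): d = 46 mm → contributes +2 082 996 mm⁴
  bottom flange (beyond web): d = -46 mm → contributes +2 082 996 mm⁴
Total I = 5 940 659 mm⁴.
For the y-axis: x̄ = 62 mm.
Repeating about the centroidal y-axis gives I_y = 2 891 339 mm⁴.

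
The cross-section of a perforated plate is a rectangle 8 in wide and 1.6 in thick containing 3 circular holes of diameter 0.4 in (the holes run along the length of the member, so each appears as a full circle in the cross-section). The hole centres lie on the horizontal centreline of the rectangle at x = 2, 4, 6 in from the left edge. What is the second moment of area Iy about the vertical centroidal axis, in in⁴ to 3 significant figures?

Treat the section as a set of non-overlapping primitives; coordinates are from the bounding-box lower-left.
Plate: 8 × 1.6, A = 12.8 in², x = 4 in, Ī = 68.267 in⁴.
Hole 1 (subtracted): ⌀0.4, A = 0.12566 in², x = 2 in, Ī = 0.0012566 in⁴.
Hole 2 (subtracted): ⌀0.4, A = 0.12566 in², x = 4 in, Ī = 0.0012566 in⁴.
Hole 3 (subtracted): ⌀0.4, A = 0.12566 in², x = 6 in, Ī = 0.0012566 in⁴.
By symmetry the centroid is at mid-width, x̄ = 4 in.
Transfer each piece to the vertical centroidal axis using Ī + A·d² with d = x − 4:
  plate: d = 0 in → contributes +68.267 in⁴
  hole 1: d = -2 in → contributes −0.50391 in⁴
  hole 2: d = 0 in → contributes −0.0012566 in⁴
  hole 3: d = 2 in → contributes −0.50391 in⁴
Total I = 67.258 in⁴.

Iy ≈ 67.3 in⁴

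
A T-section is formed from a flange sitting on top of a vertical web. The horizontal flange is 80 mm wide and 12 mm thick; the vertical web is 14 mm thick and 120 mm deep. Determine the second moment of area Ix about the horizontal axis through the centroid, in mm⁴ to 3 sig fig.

Decompose the section into non-overlapping parts with the origin at the bottom-left of its bounding rectangle.
Flange: 80 × 12, A = 960 mm², y = 126 mm, Ī = 11 520 mm⁴.
Web: 14 × 120, A = 1 680 mm², y = 60 mm, Ī = 2 016 000 mm⁴.
Centroid: ȳ = ΣA·y / ΣA = 84 mm.
Transfer each piece to the horizontal axis through the centroid using Ī + A·d² with d = y − 84:
  flange: d = 42 mm → contributes +1 704 960 mm⁴
  web: d = -24 mm → contributes +2 983 680 mm⁴
Total I = 4 688 640 mm⁴.

Ix ≈ 4.69 × 10⁶ mm⁴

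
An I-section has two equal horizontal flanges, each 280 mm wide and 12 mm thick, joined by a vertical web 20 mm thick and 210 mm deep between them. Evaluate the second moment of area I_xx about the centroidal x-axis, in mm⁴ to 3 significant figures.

I_xx ≈ 9.83 × 10⁷ mm⁴

Split into non-overlapping primitives; take the origin at the lower-left of the bounding box.
Bottom flange: 280 × 12, A = 3 360 mm², y = 6 mm, Ī = 40 320 mm⁴.
Web: 20 × 210, A = 4 200 mm², y = 117 mm, Ī = 15 435 000 mm⁴.
Top flange: 280 × 12, A = 3 360 mm², y = 228 mm, Ī = 40 320 mm⁴.
By symmetry the centroid is at mid-height, ȳ = 117 mm.
Transfer each piece to the centroidal x-axis using Ī + A·d² with d = y − 117:
  bottom flange: d = -111 mm → contributes +41 438 880 mm⁴
  web: d = 0 mm → contributes +15 435 000 mm⁴
  top flange: d = 111 mm → contributes +41 438 880 mm⁴
Total I = 98 312 760 mm⁴.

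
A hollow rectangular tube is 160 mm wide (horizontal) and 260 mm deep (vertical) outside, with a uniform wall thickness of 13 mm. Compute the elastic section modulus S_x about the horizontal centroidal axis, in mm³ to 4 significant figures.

Split into non-overlapping primitives; take the origin at the lower-left of the bounding box.
Outer rectangle: 160 × 260, A = 41 600 mm², y = 130 mm, Ī = 234 346 667 mm⁴.
Inner void (subtracted): 134 × 234, A = 31 356 mm², y = 130 mm, Ī = 143 077 428 mm⁴.
By symmetry the centroid is at mid-height, ȳ = 130 mm.
All pieces are centred on the horizontal centroidal axis, so I = ΣĪ (holes subtracted) = 91 269 239 mm⁴.
Extreme fibre distance c = 130 mm; S = I/c = 702 071 mm³.

S_x ≈ 7.021 × 10⁵ mm³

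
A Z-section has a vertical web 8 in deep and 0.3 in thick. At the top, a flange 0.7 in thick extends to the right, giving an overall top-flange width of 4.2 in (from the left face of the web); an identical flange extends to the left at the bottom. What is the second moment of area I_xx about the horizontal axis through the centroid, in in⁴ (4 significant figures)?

I_xx ≈ 85.76 in⁴

Break the section into simple shapes (no overlaps), measuring from the bottom-left corner of the bounding box.
Web: 0.3 × 8, A = 2.4 in², y = 4 in, Ī = 12.8 in⁴.
Top flange (beyond web): 3.9 × 0.7, A = 2.73 in², y = 7.65 in, Ī = 0.111475 in⁴.
Bottom flange (beyond web): 3.9 × 0.7, A = 2.73 in², y = 0.35 in, Ī = 0.111475 in⁴.
Centroid: ȳ = ΣA·y / ΣA = 4 in.
Transfer each piece to the horizontal axis through the centroid using Ī + A·d² with d = y − 4:
  web: d = 0 in → contributes +12.8 in⁴
  top flange (beyond web): d = 3.65 in → contributes +36.4819 in⁴
  bottom flange (beyond web): d = -3.65 in → contributes +36.4819 in⁴
Total I = 85.7638 in⁴.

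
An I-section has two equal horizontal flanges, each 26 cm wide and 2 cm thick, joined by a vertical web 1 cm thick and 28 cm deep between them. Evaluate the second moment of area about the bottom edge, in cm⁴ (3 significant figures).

Decompose the section into non-overlapping parts with the origin at the bottom-left of its bounding rectangle.
Bottom flange: 26 × 2, A = 52 cm², y = 1 cm, Ī = 17.333 cm⁴.
Web: 1 × 28, A = 28 cm², y = 16 cm, Ī = 1829.3 cm⁴.
Top flange: 26 × 2, A = 52 cm², y = 31 cm, Ī = 17.333 cm⁴.
Transfer each piece to the base of the section using Ī + A·d² with d = y − 0:
  bottom flange: d = 1 cm → contributes +69.333 cm⁴
  web: d = 16 cm → contributes +8997.3 cm⁴
  top flange: d = 31 cm → contributes +49 989 cm⁴
Total I = 59 056 cm⁴.

I_base ≈ 5.91 × 10⁴ cm⁴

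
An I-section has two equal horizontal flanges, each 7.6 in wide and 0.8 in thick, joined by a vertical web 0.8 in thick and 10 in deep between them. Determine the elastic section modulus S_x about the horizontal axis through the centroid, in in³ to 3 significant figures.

Split into non-overlapping primitives; take the origin at the lower-left of the bounding box.
Bottom flange: 7.6 × 0.8, A = 6.08 in², y = 0.4 in, Ī = 0.32427 in⁴.
Web: 0.8 × 10, A = 8 in², y = 5.8 in, Ī = 66.667 in⁴.
Top flange: 7.6 × 0.8, A = 6.08 in², y = 11.2 in, Ī = 0.32427 in⁴.
By symmetry the centroid is at mid-height, ȳ = 5.8 in.
Transfer each piece to the horizontal axis through the centroid using Ī + A·d² with d = y − 5.8:
  bottom flange: d = -5.4 in → contributes +177.62 in⁴
  web: d = 0 in → contributes +66.667 in⁴
  top flange: d = 5.4 in → contributes +177.62 in⁴
Total I = 421.9 in⁴.
Extreme fibre distance c = 5.8 in; S = I/c = 72.742 in³.

S_x ≈ 72.7 in³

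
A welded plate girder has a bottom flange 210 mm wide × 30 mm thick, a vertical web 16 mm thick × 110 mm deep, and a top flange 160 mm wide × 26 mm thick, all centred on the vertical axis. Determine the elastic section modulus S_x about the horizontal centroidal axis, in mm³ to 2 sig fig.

S_x ≈ 5.4 × 10⁵ mm³

Decompose the section into non-overlapping parts with the origin at the bottom-left of its bounding rectangle.
Bottom plate: 210 × 30, A = 6 300 mm², y = 15 mm, Ī = 472 500 mm⁴.
Web plate: 16 × 110, A = 1 760 mm², y = 85 mm, Ī = 1 774 667 mm⁴.
Top plate: 160 × 26, A = 4 160 mm², y = 153 mm, Ī = 234 347 mm⁴.
Centroid: ȳ = ΣA·y / ΣA = 72.06 mm.
Transfer each piece to the horizontal centroidal axis using Ī + A·d² with d = y − 72.06:
  bottom plate: d = -57.06 mm → contributes +20 984 715 mm⁴
  web plate: d = 12.94 mm → contributes +2 069 342 mm⁴
  top plate: d = 80.94 mm → contributes +27 487 312 mm⁴
Total I = 50 541 369 mm⁴.
Extreme fibre distance c = 93.94 mm; S = I/c = 538 021 mm³.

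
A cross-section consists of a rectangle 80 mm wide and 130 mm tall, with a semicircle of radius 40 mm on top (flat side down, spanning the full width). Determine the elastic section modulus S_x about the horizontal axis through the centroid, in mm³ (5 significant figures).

S_x ≈ 3.2040 × 10⁵ mm³

Treat the section as a set of non-overlapping primitives; coordinates are from the bounding-box lower-left.
Rectangular body: 80 × 130, A = 10 400 mm², y = 65 mm, Ī = 14 646 667 mm⁴.
Semicircular cap: semicircle r = 40, A = 2513.274 mm², y = 146.9765 mm, Ī = 280977.8 mm⁴.
Centroid: ȳ = ΣA·y / ΣA = 80.95486 mm.
Transfer each piece to the horizontal axis through the centroid using Ī + A·d² with d = y − 80.95486:
  rectangular body: d = -15.95486 mm → contributes +17 294 065 mm⁴
  semicircular cap: d = 66.02167 mm → contributes +11 235 989 mm⁴
Total I = 28 530 055 mm⁴.
Extreme fibre distance c = 89.04514 mm; S = I/c = 320399.9 mm³.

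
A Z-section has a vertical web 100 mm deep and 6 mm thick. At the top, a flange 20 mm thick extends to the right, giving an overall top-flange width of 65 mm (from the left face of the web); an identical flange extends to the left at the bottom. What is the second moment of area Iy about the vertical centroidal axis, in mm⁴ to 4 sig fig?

Iy ≈ 3.179 × 10⁶ mm⁴

Break the section into simple shapes (no overlaps), measuring from the bottom-left corner of the bounding box.
Web: 6 × 100, A = 600 mm², x = 62 mm, Ī = 1 800 mm⁴.
Top flange (beyond web): 59 × 20, A = 1 180 mm², x = 94.5 mm, Ī = 342 298 mm⁴.
Bottom flange (beyond web): 59 × 20, A = 1 180 mm², x = 29.5 mm, Ī = 342 298 mm⁴.
Centroid: x̄ = ΣA·x / ΣA = 62 mm.
Transfer each piece to the vertical centroidal axis using Ī + A·d² with d = x − 62:
  web: d = 0 mm → contributes +1 800 mm⁴
  top flange (beyond web): d = 32.5 mm → contributes +1 588 673 mm⁴
  bottom flange (beyond web): d = -32.5 mm → contributes +1 588 673 mm⁴
Total I = 3 179 147 mm⁴.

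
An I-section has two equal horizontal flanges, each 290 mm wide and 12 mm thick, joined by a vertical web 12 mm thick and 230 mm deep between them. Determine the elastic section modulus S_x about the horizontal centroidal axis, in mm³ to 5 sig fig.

Split into non-overlapping primitives; take the origin at the lower-left of the bounding box.
Bottom flange: 290 × 12, A = 3 480 mm², y = 6 mm, Ī = 41 760 mm⁴.
Web: 12 × 230, A = 2 760 mm², y = 127 mm, Ī = 12 167 000 mm⁴.
Top flange: 290 × 12, A = 3 480 mm², y = 248 mm, Ī = 41 760 mm⁴.
By symmetry the centroid is at mid-height, ȳ = 127 mm.
Transfer each piece to the horizontal centroidal axis using Ī + A·d² with d = y − 127:
  bottom flange: d = -121 mm → contributes +50 992 440 mm⁴
  web: d = 0 mm → contributes +12 167 000 mm⁴
  top flange: d = 121 mm → contributes +50 992 440 mm⁴
Total I = 114 151 880 mm⁴.
Extreme fibre distance c = 127 mm; S = I/c = 898833.7 mm³.

S_x ≈ 8.9883 × 10⁵ mm³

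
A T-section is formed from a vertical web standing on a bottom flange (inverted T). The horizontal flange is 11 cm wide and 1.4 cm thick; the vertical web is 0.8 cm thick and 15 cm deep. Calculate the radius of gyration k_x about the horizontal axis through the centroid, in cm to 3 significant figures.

Split into non-overlapping primitives; take the origin at the lower-left of the bounding box.
Flange: 11 × 1.4, A = 15.4 cm², y = 0.7 cm, Ī = 2.5153 cm⁴.
Web: 0.8 × 15, A = 12 cm², y = 8.9 cm, Ī = 225 cm⁴.
Centroid: ȳ = ΣA·y / ΣA = 4.2912 cm.
Transfer each piece to the horizontal axis through the centroid using Ī + A·d² with d = y − 4.2912:
  flange: d = -3.5912 cm → contributes +201.13 cm⁴
  web: d = 4.6088 cm → contributes +479.89 cm⁴
Total I = 681.02 cm⁴.
Radius of gyration: k = √(I/A) = √(681.02 / 27.4) = 4.9854 cm.

k_x ≈ 4.99 cm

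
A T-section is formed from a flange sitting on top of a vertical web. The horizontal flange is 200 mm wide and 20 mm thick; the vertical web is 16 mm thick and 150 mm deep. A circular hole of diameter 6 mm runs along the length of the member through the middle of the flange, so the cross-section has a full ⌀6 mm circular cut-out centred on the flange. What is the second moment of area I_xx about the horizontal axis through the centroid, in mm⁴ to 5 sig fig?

Break the section into simple shapes (no overlaps), measuring from the bottom-left corner of the bounding box.
Flange: 200 × 20, A = 4 000 mm², y = 160 mm, Ī = 133333.3 mm⁴.
Web: 16 × 150, A = 2 400 mm², y = 75 mm, Ī = 4 500 000 mm⁴.
Hole (subtracted): ⌀6, A = 28.27433 mm², y = 160 mm, Ī = 63.61725 mm⁴.
Centroid: ȳ = ΣA·y / ΣA = 127.9836 mm.
Transfer each piece to the horizontal axis through the centroid using Ī + A·d² with d = y − 127.9836:
  flange: d = 32.01644 mm → contributes +4 233 544 mm⁴
  web: d = -52.98356 mm → contributes +11 237 417 mm⁴
  hole: d = 32.01644 mm → contributes −29046.3 mm⁴
Total I = 15 441 915 mm⁴.

I_xx ≈ 1.5442 × 10⁷ mm⁴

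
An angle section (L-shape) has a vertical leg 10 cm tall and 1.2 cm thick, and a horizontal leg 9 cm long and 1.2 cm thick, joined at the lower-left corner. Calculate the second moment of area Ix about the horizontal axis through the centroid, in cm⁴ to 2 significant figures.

Ix ≈ 200 cm⁴

Treat the section as a set of non-overlapping primitives; coordinates are from the bounding-box lower-left.
Vertical leg: 1.2 × 10, A = 12 cm², y = 5 cm, Ī = 100 cm⁴.
Horizontal leg (remainder): 7.8 × 1.2, A = 9.36 cm², y = 0.6 cm, Ī = 1.123 cm⁴.
Centroid: ȳ = ΣA·y / ΣA = 3.072 cm.
Transfer each piece to the horizontal axis through the centroid using Ī + A·d² with d = y − 3.072:
  vertical leg: d = 1.928 cm → contributes +144.6 cm⁴
  horizontal leg (remainder): d = -2.472 cm → contributes +58.32 cm⁴
Total I = 202.9 cm⁴.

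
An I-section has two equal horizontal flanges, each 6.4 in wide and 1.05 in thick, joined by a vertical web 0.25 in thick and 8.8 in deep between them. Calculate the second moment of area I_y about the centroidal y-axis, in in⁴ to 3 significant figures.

I_y ≈ 45.9 in⁴

Split into non-overlapping primitives; take the origin at the lower-left of the bounding box.
Bottom flange: 6.4 × 1.05, A = 6.72 in², x = 3.2 in, Ī = 22.938 in⁴.
Web: 0.25 × 8.8, A = 2.2 in², x = 3.2 in, Ī = 0.011458 in⁴.
Top flange: 6.4 × 1.05, A = 6.72 in², x = 3.2 in, Ī = 22.938 in⁴.
By symmetry the centroid is at mid-width, x̄ = 3.2 in.
All pieces are centred on the centroidal y-axis, so I = ΣĪ = 45.887 in⁴.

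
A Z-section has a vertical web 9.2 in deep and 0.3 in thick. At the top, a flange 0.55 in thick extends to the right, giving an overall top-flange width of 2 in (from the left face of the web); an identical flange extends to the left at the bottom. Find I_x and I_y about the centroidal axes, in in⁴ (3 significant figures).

Split into non-overlapping primitives; take the origin at the lower-left of the bounding box.
Web: 0.3 × 9.2, A = 2.76 in², y = 4.6 in, Ī = 19.467 in⁴.
Top flange (beyond web): 1.7 × 0.55, A = 0.935 in², y = 8.925 in, Ī = 0.02357 in⁴.
Bottom flange (beyond web): 1.7 × 0.55, A = 0.935 in², y = 0.275 in, Ī = 0.02357 in⁴.
Centroid: ȳ = ΣA·y / ΣA = 4.6 in.
Transfer each piece to the centroidal x-axis using Ī + A·d² with d = y − 4.6:
  web: d = 0 in → contributes +19.467 in⁴
  top flange (beyond web): d = 4.325 in → contributes +17.513 in⁴
  bottom flange (beyond web): d = -4.325 in → contributes +17.513 in⁴
Total I = 54.494 in⁴.
For the y-axis: x̄ = 1.85 in.
Repeating about the centroidal y-axis gives I_y = 2.3411 in⁴.

I_x ≈ 54.5 in⁴, I_y ≈ 2.34 in⁴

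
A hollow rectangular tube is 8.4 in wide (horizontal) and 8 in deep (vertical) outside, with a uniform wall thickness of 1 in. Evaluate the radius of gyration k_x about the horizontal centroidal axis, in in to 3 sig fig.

k_x ≈ 2.91 in

Decompose the section into non-overlapping parts with the origin at the bottom-left of its bounding rectangle.
Outer rectangle: 8.4 × 8, A = 67.2 in², y = 4 in, Ī = 358.4 in⁴.
Inner void (subtracted): 6.4 × 6, A = 38.4 in², y = 4 in, Ī = 115.2 in⁴.
By symmetry the centroid is at mid-height, ȳ = 4 in.
All pieces are centred on the horizontal centroidal axis, so I = ΣĪ (holes subtracted) = 243.2 in⁴.
Radius of gyration: k = √(I/A) = √(243.2 / 28.8) = 2.9059 in.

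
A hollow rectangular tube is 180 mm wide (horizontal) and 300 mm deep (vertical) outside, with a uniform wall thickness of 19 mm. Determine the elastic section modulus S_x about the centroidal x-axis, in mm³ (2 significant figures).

S_x ≈ 1.3 × 10⁶ mm³

Treat the section as a set of non-overlapping primitives; coordinates are from the bounding-box lower-left.
Outer rectangle: 180 × 300, A = 54 000 mm², y = 150 mm, Ī = 405 000 000 mm⁴.
Inner void (subtracted): 142 × 262, A = 37 204 mm², y = 150 mm, Ī = 212 819 281 mm⁴.
By symmetry the centroid is at mid-height, ȳ = 150 mm.
All pieces are centred on the centroidal x-axis, so I = ΣĪ (holes subtracted) = 192 180 719 mm⁴.
Extreme fibre distance c = 150 mm; S = I/c = 1 281 205 mm³.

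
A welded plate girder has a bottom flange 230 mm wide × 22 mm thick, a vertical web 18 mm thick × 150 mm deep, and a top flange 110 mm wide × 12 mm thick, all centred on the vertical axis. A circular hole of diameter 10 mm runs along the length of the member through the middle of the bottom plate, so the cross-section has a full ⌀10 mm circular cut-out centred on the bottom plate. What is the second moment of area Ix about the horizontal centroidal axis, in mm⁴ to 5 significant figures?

Ix ≈ 3.9304 × 10⁷ mm⁴

Break the section into simple shapes (no overlaps), measuring from the bottom-left corner of the bounding box.
Bottom plate: 230 × 22, A = 5 060 mm², y = 11 mm, Ī = 204086.7 mm⁴.
Web plate: 18 × 150, A = 2 700 mm², y = 97 mm, Ī = 5 062 500 mm⁴.
Top plate: 110 × 12, A = 1 320 mm², y = 178 mm, Ī = 15 840 mm⁴.
Hole (subtracted): ⌀10, A = 78.53982 mm², y = 11 mm, Ī = 490.8739 mm⁴.
Centroid: ȳ = ΣA·y / ΣA = 61.28517 mm.
Transfer each piece to the horizontal centroidal axis using Ī + A·d² with d = y − 61.28517:
  bottom plate: d = -50.28517 mm → contributes +12 998 797 mm⁴
  web plate: d = 35.71483 mm → contributes +8 506 482 mm⁴
  top plate: d = 116.7148 mm → contributes +17 997 343 mm⁴
  hole: d = -50.28517 mm → contributes −199086.6 mm⁴
Total I = 39 303 534 mm⁴.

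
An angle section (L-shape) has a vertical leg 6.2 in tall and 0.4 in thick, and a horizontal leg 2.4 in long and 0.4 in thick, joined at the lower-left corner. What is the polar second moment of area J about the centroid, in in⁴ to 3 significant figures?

J ≈ 14.2 in⁴

Treat the section as a set of non-overlapping primitives; coordinates are from the bounding-box lower-left.
Vertical leg: 0.4 × 6.2, A = 2.48 in², y = 3.1 in, Ī = 7.9443 in⁴.
Horizontal leg (remainder): 2 × 0.4, A = 0.8 in², y = 0.2 in, Ī = 0.010667 in⁴.
Centroid: ȳ = ΣA·y / ΣA = 2.3927 in.
Transfer each piece to the centroidal x-axis using Ī + A·d² with d = y − 2.3927:
  vertical leg: d = 0.70732 in → contributes +9.185 in⁴
  horizontal leg (remainder): d = -2.1927 in → contributes +3.857 in⁴
Total I = 13.042 in⁴.
For the y-axis: x̄ = 0.49268 in.
Repeating about the centroidal y-axis gives I_y = 1.1708 in⁴.
Polar second moment: J = I_x + I_y = 14.213 in⁴.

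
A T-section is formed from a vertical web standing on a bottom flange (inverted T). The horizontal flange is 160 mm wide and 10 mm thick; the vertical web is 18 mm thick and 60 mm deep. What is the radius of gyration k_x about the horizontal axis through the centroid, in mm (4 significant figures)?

k_x ≈ 20.51 mm

Break the section into simple shapes (no overlaps), measuring from the bottom-left corner of the bounding box.
Flange: 160 × 10, A = 1 600 mm², y = 5 mm, Ī = 13333.3 mm⁴.
Web: 18 × 60, A = 1 080 mm², y = 40 mm, Ī = 324 000 mm⁴.
Centroid: ȳ = ΣA·y / ΣA = 19.1045 mm.
Transfer each piece to the horizontal axis through the centroid using Ī + A·d² with d = y − 19.1045:
  flange: d = -14.1045 mm → contributes +331 631 mm⁴
  web: d = 20.8955 mm → contributes +795 553 mm⁴
Total I = 1 127 184 mm⁴.
Radius of gyration: k = √(I/A) = √(1 127 184 / 2 680) = 20.5083 mm.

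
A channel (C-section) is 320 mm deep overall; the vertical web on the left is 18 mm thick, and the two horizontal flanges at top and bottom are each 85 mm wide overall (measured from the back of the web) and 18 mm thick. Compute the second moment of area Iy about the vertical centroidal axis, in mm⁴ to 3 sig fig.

Iy ≈ 4.13 × 10⁶ mm⁴

Break the section into simple shapes (no overlaps), measuring from the bottom-left corner of the bounding box.
Web: 18 × 320, A = 5 760 mm², x = 9 mm, Ī = 155 520 mm⁴.
Top flange (beyond web): 67 × 18, A = 1 206 mm², x = 51.5 mm, Ī = 451 145 mm⁴.
Bottom flange (beyond web): 67 × 18, A = 1 206 mm², x = 51.5 mm, Ī = 451 145 mm⁴.
Centroid: x̄ = ΣA·x / ΣA = 21.544 mm.
Transfer each piece to the vertical centroidal axis using Ī + A·d² with d = x − 21.544:
  web: d = -12.544 mm → contributes +1 061 875 mm⁴
  top flange (beyond web): d = 29.956 mm → contributes +1 533 359 mm⁴
  bottom flange (beyond web): d = 29.956 mm → contributes +1 533 359 mm⁴
Total I = 4 128 593 mm⁴.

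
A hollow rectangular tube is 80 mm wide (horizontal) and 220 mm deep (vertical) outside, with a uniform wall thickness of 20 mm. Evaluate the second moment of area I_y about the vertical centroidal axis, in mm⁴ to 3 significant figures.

I_y ≈ 8.43 × 10⁶ mm⁴

Treat the section as a set of non-overlapping primitives; coordinates are from the bounding-box lower-left.
Outer rectangle: 80 × 220, A = 17 600 mm², x = 40 mm, Ī = 9 386 667 mm⁴.
Inner void (subtracted): 40 × 180, A = 7 200 mm², x = 40 mm, Ī = 960 000 mm⁴.
By symmetry the centroid is at mid-width, x̄ = 40 mm.
All pieces are centred on the vertical centroidal axis, so I = ΣĪ (holes subtracted) = 8 426 667 mm⁴.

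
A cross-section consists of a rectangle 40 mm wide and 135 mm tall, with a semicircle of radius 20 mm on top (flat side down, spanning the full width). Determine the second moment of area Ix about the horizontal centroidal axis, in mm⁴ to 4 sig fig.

Decompose the section into non-overlapping parts with the origin at the bottom-left of its bounding rectangle.
Rectangular body: 40 × 135, A = 5 400 mm², y = 67.5 mm, Ī = 8 201 250 mm⁴.
Semicircular cap: semicircle r = 20, A = 628.319 mm², y = 143.488 mm, Ī = 17561.1 mm⁴.
Centroid: ȳ = ΣA·y / ΣA = 75.4201 mm.
Transfer each piece to the horizontal centroidal axis using Ī + A·d² with d = y − 75.4201:
  rectangular body: d = -7.92009 mm → contributes +8 539 980 mm⁴
  semicircular cap: d = 68.0682 mm → contributes +2 928 734 mm⁴
Total I = 11 468 715 mm⁴.

Ix ≈ 1.147 × 10⁷ mm⁴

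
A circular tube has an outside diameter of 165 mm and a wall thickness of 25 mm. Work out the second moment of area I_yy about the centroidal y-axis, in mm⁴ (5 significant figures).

I_yy ≈ 2.7798 × 10⁷ mm⁴

Treat the section as a set of non-overlapping primitives; coordinates are from the bounding-box lower-left.
Outer circle: ⌀165, A = 21382.46 mm², x = 82.5 mm, Ī = 36 383 601 mm⁴.
Bore (subtracted): ⌀115, A = 10386.89 mm², x = 82.5 mm, Ī = 8 585 414 mm⁴.
By symmetry the centroid is at mid-width, x̄ = 82.5 mm.
All pieces are centred on the centroidal y-axis, so I = ΣĪ (holes subtracted) = 27 798 186 mm⁴.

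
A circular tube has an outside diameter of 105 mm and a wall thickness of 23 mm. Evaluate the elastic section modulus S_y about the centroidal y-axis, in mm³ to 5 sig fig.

S_y ≈ 1.0232 × 10⁵ mm³

Treat the section as a set of non-overlapping primitives; coordinates are from the bounding-box lower-left.
Outer circle: ⌀105, A = 8659.015 mm², x = 52.5 mm, Ī = 5 966 602 mm⁴.
Bore (subtracted): ⌀59, A = 2733.971 mm², x = 52.5 mm, Ī = 594809.6 mm⁴.
By symmetry the centroid is at mid-width, x̄ = 52.5 mm.
All pieces are centred on the centroidal y-axis, so I = ΣĪ (holes subtracted) = 5 371 793 mm⁴.
Extreme fibre distance c = 52.5 mm; S = I/c = 102319.9 mm³.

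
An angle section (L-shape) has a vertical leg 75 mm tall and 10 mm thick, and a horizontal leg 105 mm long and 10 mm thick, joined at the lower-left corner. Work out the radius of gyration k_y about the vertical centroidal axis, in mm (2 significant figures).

Split into non-overlapping primitives; take the origin at the lower-left of the bounding box.
Vertical leg: 10 × 75, A = 750 mm², x = 5 mm, Ī = 6 250 mm⁴.
Horizontal leg (remainder): 95 × 10, A = 950 mm², x = 57.5 mm, Ī = 714 479 mm⁴.
Centroid: x̄ = ΣA·x / ΣA = 34.34 mm.
Transfer each piece to the vertical centroidal axis using Ī + A·d² with d = x − 34.34:
  vertical leg: d = -29.34 mm → contributes +651 799 mm⁴
  horizontal leg (remainder): d = 23.16 mm → contributes +1 224 123 mm⁴
Total I = 1 875 922 mm⁴.
Radius of gyration: k = √(I/A) = √(1 875 922 / 1 700) = 33.22 mm.

k_y ≈ 33 mm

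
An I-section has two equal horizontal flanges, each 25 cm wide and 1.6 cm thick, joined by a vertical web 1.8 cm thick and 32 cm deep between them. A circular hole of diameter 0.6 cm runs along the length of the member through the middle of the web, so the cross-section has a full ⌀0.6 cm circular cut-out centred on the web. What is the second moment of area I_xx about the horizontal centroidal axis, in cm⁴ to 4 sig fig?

Break the section into simple shapes (no overlaps), measuring from the bottom-left corner of the bounding box.
Bottom flange: 25 × 1.6, A = 40 cm², y = 0.8 cm, Ī = 8.53333 cm⁴.
Web: 1.8 × 32, A = 57.6 cm², y = 17.6 cm, Ī = 4915.2 cm⁴.
Top flange: 25 × 1.6, A = 40 cm², y = 34.4 cm, Ī = 8.53333 cm⁴.
Hole (subtracted): ⌀0.6, A = 0.282743 cm², y = 17.6 cm, Ī = 0.00636173 cm⁴.
By symmetry the centroid is at mid-height, ȳ = 17.6 cm.
Transfer each piece to the horizontal centroidal axis using Ī + A·d² with d = y − 17.6:
  bottom flange: d = -16.8 cm → contributes +11298.1 cm⁴
  web: d = 0 cm → contributes +4915.2 cm⁴
  top flange: d = 16.8 cm → contributes +11298.1 cm⁴
  hole: d = 0 cm → contributes −0.00636173 cm⁴
Total I = 27511.5 cm⁴.

I_xx ≈ 2.751 × 10⁴ cm⁴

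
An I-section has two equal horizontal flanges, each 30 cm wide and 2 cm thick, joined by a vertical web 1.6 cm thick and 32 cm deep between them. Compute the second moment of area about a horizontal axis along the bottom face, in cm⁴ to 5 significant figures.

I_base ≈ 9.4558 × 10⁴ cm⁴

Break the section into simple shapes (no overlaps), measuring from the bottom-left corner of the bounding box.
Bottom flange: 30 × 2, A = 60 cm², y = 1 cm, Ī = 20 cm⁴.
Web: 1.6 × 32, A = 51.2 cm², y = 18 cm, Ī = 4369.067 cm⁴.
Top flange: 30 × 2, A = 60 cm², y = 35 cm, Ī = 20 cm⁴.
Transfer each piece to the bottom edge using Ī + A·d² with d = y − 0:
  bottom flange: d = 1 cm → contributes +80 cm⁴
  web: d = 18 cm → contributes +20957.87 cm⁴
  top flange: d = 35 cm → contributes +73 520 cm⁴
Total I = 94557.87 cm⁴.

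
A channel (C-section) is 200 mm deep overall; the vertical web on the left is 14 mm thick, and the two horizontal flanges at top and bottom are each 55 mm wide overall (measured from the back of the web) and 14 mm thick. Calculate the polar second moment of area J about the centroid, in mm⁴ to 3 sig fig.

Treat the section as a set of non-overlapping primitives; coordinates are from the bounding-box lower-left.
Web: 14 × 200, A = 2 800 mm², y = 100 mm, Ī = 9 333 333 mm⁴.
Top flange (beyond web): 41 × 14, A = 574 mm², y = 193 mm, Ī = 9375.3 mm⁴.
Bottom flange (beyond web): 41 × 14, A = 574 mm², y = 7 mm, Ī = 9375.3 mm⁴.
By symmetry the centroid is at mid-height, ȳ = 100 mm.
Transfer each piece to the centroidal x-axis using Ī + A·d² with d = y − 100:
  web: d = 0 mm → contributes +9 333 333 mm⁴
  top flange (beyond web): d = 93 mm → contributes +4 973 901 mm⁴
  bottom flange (beyond web): d = -93 mm → contributes +4 973 901 mm⁴
Total I = 19 281 136 mm⁴.
For the y-axis: x̄ = 14.996 mm.
Repeating about the centroidal y-axis gives I_y = 822 276 mm⁴.
Polar second moment: J = I_x + I_y = 20 103 412 mm⁴.

J ≈ 2.01 × 10⁷ mm⁴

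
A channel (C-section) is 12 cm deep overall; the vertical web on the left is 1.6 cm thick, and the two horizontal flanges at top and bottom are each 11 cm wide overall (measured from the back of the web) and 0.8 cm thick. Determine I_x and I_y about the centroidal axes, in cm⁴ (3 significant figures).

I_x ≈ 703 cm⁴, I_y ≈ 370 cm⁴

Split into non-overlapping primitives; take the origin at the lower-left of the bounding box.
Web: 1.6 × 12, A = 19.2 cm², y = 6 cm, Ī = 230.4 cm⁴.
Top flange (beyond web): 9.4 × 0.8, A = 7.52 cm², y = 11.6 cm, Ī = 0.40107 cm⁴.
Bottom flange (beyond web): 9.4 × 0.8, A = 7.52 cm², y = 0.4 cm, Ī = 0.40107 cm⁴.
By symmetry the centroid is at mid-height, ȳ = 6 cm.
Transfer each piece to the centroidal x-axis using Ī + A·d² with d = y − 6:
  web: d = 0 cm → contributes +230.4 cm⁴
  top flange (beyond web): d = 5.6 cm → contributes +236.23 cm⁴
  bottom flange (beyond web): d = -5.6 cm → contributes +236.23 cm⁴
Total I = 702.86 cm⁴.
For the y-axis: x̄ = 3.2159 cm.
Repeating about the centroidal y-axis gives I_y = 369.96 cm⁴.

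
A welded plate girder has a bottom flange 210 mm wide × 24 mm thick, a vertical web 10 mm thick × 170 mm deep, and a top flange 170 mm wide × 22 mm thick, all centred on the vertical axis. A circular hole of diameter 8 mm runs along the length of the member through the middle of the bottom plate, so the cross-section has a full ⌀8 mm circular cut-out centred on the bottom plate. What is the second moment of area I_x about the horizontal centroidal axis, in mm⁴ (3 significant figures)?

I_x ≈ 8.44 × 10⁷ mm⁴

Decompose the section into non-overlapping parts with the origin at the bottom-left of its bounding rectangle.
Bottom plate: 210 × 24, A = 5 040 mm², y = 12 mm, Ī = 241 920 mm⁴.
Web plate: 10 × 170, A = 1 700 mm², y = 109 mm, Ī = 4 094 167 mm⁴.
Top plate: 170 × 22, A = 3 740 mm², y = 205 mm, Ī = 150 847 mm⁴.
Hole (subtracted): ⌀8, A = 50.265 mm², y = 12 mm, Ī = 201.06 mm⁴.
Centroid: ȳ = ΣA·y / ΣA = 97.018 mm.
Transfer each piece to the horizontal centroidal axis using Ī + A·d² with d = y − 97.018:
  bottom plate: d = -85.018 mm → contributes +36 671 741 mm⁴
  web plate: d = 11.982 mm → contributes +4 338 214 mm⁴
  top plate: d = 107.98 mm → contributes +43 759 293 mm⁴
  hole: d = -85.018 mm → contributes −363 527 mm⁴
Total I = 84 405 721 mm⁴.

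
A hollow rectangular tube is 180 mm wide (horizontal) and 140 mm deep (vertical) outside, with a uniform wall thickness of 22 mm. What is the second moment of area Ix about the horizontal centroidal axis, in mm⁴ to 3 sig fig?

Ix ≈ 3.11 × 10⁷ mm⁴

Decompose the section into non-overlapping parts with the origin at the bottom-left of its bounding rectangle.
Outer rectangle: 180 × 140, A = 25 200 mm², y = 70 mm, Ī = 41 160 000 mm⁴.
Inner void (subtracted): 136 × 96, A = 13 056 mm², y = 70 mm, Ī = 10 027 008 mm⁴.
By symmetry the centroid is at mid-height, ȳ = 70 mm.
All pieces are centred on the horizontal centroidal axis, so I = ΣĪ (holes subtracted) = 31 132 992 mm⁴.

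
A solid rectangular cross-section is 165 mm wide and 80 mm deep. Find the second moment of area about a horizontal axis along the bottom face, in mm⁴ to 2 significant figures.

I_base ≈ 2.8 × 10⁷ mm⁴

The section: 165 × 80, A = 13 200 mm², y = 40 mm, Ī = 7 040 000 mm⁴.
Transfer it to the base of the section using Ī + A·d² with d = y − 0:
  the section: d = 40 mm → contributes +28 160 000 mm⁴
Total I = 28 160 000 mm⁴.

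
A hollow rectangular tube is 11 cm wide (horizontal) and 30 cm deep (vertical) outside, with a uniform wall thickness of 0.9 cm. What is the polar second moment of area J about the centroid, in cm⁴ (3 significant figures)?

Decompose the section into non-overlapping parts with the origin at the bottom-left of its bounding rectangle.
Outer rectangle: 11 × 30, A = 330 cm², y = 15 cm, Ī = 24 750 cm⁴.
Inner void (subtracted): 9.2 × 28.2, A = 259.44 cm², y = 15 cm, Ī = 17 193 cm⁴.
By symmetry the centroid is at mid-height, ȳ = 15 cm.
All pieces are centred on the centroidal x-axis, so I = ΣĪ (holes subtracted) = 7556.9 cm⁴.
Repeating about the centroidal y-axis gives I_y = 1497.6 cm⁴.
Polar second moment: J = I_x + I_y = 9054.5 cm⁴.

J ≈ 9050 cm⁴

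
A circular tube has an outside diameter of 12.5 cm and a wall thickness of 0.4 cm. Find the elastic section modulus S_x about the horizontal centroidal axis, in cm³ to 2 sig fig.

Split into non-overlapping primitives; take the origin at the lower-left of the bounding box.
Outer circle: ⌀12.5, A = 122.7 cm², y = 6.25 cm, Ī = 1 198 cm⁴.
Bore (subtracted): ⌀11.7, A = 107.5 cm², y = 6.25 cm, Ī = 919.8 cm⁴.
By symmetry the centroid is at mid-height, ȳ = 6.25 cm.
All pieces are centred on the horizontal centroidal axis, so I = ΣĪ (holes subtracted) = 278.6 cm⁴.
Extreme fibre distance c = 6.25 cm; S = I/c = 44.57 cm³.

S_x ≈ 45 cm³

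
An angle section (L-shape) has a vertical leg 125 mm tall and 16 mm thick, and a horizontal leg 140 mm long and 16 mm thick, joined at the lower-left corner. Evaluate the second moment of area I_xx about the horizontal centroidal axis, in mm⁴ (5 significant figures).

Decompose the section into non-overlapping parts with the origin at the bottom-left of its bounding rectangle.
Vertical leg: 16 × 125, A = 2 000 mm², y = 62.5 mm, Ī = 2 604 167 mm⁴.
Horizontal leg (remainder): 124 × 16, A = 1 984 mm², y = 8 mm, Ī = 42325.33 mm⁴.
Centroid: ȳ = ΣA·y / ΣA = 35.35944 mm.
Transfer each piece to the horizontal centroidal axis using Ī + A·d² with d = y − 35.35944:
  vertical leg: d = 27.14056 mm → contributes +4 077 387 mm⁴
  horizontal leg (remainder): d = -27.35944 mm → contributes +1 527 426 mm⁴
Total I = 5 604 813 mm⁴.

I_xx ≈ 5.6048 × 10⁶ mm⁴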